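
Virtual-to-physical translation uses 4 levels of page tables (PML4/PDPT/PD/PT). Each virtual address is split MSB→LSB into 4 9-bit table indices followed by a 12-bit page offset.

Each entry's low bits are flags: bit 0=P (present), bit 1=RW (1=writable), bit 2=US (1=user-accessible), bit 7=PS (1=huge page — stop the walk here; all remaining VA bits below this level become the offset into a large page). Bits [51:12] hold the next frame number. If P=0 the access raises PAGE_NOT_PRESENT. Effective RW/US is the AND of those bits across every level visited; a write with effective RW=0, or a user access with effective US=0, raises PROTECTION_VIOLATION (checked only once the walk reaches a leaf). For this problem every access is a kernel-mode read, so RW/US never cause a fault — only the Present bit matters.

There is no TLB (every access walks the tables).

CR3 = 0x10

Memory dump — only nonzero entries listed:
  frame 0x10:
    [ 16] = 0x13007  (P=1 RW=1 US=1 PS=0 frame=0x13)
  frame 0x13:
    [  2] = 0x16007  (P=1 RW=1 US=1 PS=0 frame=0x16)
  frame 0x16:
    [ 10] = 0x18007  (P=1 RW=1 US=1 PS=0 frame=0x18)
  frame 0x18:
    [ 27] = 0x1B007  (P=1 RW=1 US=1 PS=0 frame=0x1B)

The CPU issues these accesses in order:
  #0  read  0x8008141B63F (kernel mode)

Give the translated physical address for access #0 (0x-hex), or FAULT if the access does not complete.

Walk each access:
#0 VA=0x8008141B63F (r,kernel):
  [0] read 0x10 idx=16: raw=0x13007 flags P=1 W=1 U=1 S=0
  [1] read 0x13 idx=2: raw=0x16007 flags P=1 W=1 U=1 S=0
  [2] read 0x16 idx=10: raw=0x18007 flags P=1 W=1 U=1 S=0
  [3] read 0x18 idx=27: raw=0x1B007 flags P=1 W=1 U=1 S=0
  → PA=0x1B63F  (4 entries read)

Access #0 PA: 0x1B63F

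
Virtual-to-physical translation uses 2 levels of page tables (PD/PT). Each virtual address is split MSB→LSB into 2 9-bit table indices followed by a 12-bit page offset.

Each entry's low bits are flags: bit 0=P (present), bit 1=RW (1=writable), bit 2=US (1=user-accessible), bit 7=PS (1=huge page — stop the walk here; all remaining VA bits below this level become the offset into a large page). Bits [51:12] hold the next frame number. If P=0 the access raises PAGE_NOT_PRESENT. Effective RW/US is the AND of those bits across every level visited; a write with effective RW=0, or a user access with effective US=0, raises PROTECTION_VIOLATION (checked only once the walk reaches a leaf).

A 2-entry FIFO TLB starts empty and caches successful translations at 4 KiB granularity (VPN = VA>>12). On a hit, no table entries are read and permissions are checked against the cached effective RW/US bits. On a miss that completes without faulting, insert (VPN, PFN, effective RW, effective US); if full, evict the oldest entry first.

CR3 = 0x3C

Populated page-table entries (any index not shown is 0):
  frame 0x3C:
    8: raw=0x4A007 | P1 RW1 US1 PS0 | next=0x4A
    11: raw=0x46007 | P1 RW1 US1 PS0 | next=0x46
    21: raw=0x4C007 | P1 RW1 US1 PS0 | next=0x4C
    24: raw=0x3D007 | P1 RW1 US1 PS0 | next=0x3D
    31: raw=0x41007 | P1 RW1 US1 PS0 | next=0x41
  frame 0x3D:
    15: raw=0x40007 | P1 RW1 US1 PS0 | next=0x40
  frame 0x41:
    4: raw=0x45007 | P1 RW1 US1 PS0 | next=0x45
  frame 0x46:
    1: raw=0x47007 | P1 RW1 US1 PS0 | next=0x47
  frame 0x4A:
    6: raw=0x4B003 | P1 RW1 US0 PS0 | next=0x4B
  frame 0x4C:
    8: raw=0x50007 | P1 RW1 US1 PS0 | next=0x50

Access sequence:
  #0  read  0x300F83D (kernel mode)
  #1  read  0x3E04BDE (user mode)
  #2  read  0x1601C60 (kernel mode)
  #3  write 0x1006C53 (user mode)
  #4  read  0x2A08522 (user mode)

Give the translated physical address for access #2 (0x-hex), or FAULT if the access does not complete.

Walk each access:
#0 VA=0x300F83D (r,kernel):
  [0] read 0x3C idx=24: raw=0x3D007 flags P=1 W=1 U=1 S=0
  [1] read 0x3D idx=15: raw=0x40007 flags P=1 W=1 U=1 S=0
  ⇒ phys 0x4083D  [2 reads]
#1 VA=0x3E04BDE (r,user):
  [0] read 0x3C idx=31: raw=0x41007 flags P=1 W=1 U=1 S=0
  [1] read 0x41 idx=4: raw=0x45007 flags P=1 W=1 U=1 S=0
  ⇒ phys 0x45BDE  [2 reads]
#2 VA=0x1601C60 (r,kernel):
  [0] read 0x3C idx=11: raw=0x46007 flags P=1 W=1 U=1 S=0
  [1] read 0x46 idx=1: raw=0x47007 flags P=1 W=1 U=1 S=0
  ⇒ phys 0x47C60  [2 reads]
#3 VA=0x1006C53 (w,user):
  [0] read 0x3C idx=8: raw=0x4A007 flags P=1 W=1 U=1 S=0
  [1] read 0x4A idx=6: raw=0x4B003 flags P=1 W=1 U=0 S=0
  → PROTECTION_VIOLATION  (2 entries read)
#4 VA=0x2A08522 (r,user):
  [0] read 0x3C idx=21: raw=0x4C007 flags P=1 W=1 U=1 S=0
  [1] read 0x4C idx=8: raw=0x50007 flags P=1 W=1 U=1 S=0
  ⇒ phys 0x50522  [2 reads]

Access #2 PA: 0x47C60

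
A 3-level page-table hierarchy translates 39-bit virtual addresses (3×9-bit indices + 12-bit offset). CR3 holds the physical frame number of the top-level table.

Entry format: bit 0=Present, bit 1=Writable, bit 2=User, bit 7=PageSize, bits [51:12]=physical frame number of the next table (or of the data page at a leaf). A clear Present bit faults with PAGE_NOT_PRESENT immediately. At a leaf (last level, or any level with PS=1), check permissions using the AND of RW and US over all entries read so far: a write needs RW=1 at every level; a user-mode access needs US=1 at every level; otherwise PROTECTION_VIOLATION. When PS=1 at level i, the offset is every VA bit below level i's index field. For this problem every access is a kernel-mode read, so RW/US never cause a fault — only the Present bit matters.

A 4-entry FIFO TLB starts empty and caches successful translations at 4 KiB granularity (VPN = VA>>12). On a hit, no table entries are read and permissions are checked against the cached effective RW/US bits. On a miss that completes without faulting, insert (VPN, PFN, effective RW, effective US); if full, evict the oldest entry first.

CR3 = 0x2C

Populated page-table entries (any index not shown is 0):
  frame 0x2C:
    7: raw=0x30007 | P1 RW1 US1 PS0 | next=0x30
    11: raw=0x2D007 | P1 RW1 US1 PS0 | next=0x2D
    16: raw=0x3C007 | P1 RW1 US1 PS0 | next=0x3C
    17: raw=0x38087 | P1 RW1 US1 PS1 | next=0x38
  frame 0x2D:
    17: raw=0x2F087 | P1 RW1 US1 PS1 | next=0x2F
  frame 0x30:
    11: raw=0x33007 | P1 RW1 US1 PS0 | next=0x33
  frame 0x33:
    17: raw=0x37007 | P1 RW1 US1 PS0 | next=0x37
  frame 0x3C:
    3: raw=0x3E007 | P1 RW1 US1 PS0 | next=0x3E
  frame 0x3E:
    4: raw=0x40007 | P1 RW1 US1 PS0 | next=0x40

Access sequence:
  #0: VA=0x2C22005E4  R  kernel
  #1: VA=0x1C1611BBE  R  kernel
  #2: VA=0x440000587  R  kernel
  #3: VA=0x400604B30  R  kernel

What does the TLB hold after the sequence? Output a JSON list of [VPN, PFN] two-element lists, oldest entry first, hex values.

Walk each access:
#0 VA=0x2C22005E4 (r,kernel):
  [0] read 0x2C idx=11: raw=0x2D007 flags P=1 W=1 U=1 S=0
  [1] read 0x2D idx=17: raw=0x2F087 flags P=1 W=1 U=1 S=1
  ✓ 0x2F5E4 (huge @L1)  — 2 lookups
#1 VA=0x1C1611BBE (r,kernel):
  [0] read 0x2C idx=7: raw=0x30007 flags P=1 W=1 U=1 S=0
  [1] read 0x30 idx=11: raw=0x33007 flags P=1 W=1 U=1 S=0
  [2] read 0x33 idx=17: raw=0x37007 flags P=1 W=1 U=1 S=0
  ✓ 0x37BBE  — 3 lookups
#2 VA=0x440000587 (r,kernel):
  [0] read 0x2C idx=17: raw=0x38087 flags P=1 W=1 U=1 S=1
  ✓ 0x38587 (huge @L0)  — 1 lookups
#3 VA=0x400604B30 (r,kernel):
  [0] read 0x2C idx=16: raw=0x3C007 flags P=1 W=1 U=1 S=0
  [1] read 0x3C idx=3: raw=0x3E007 flags P=1 W=1 U=1 S=0
  [2] read 0x3E idx=4: raw=0x40007 flags P=1 W=1 U=1 S=0
  ✓ 0x40B30  — 3 lookups

TLB: [["0x2C2200", "0x2F"], ["0x1C1611", "0x37"], ["0x440000", "0x38"], ["0x400604", "0x40"]]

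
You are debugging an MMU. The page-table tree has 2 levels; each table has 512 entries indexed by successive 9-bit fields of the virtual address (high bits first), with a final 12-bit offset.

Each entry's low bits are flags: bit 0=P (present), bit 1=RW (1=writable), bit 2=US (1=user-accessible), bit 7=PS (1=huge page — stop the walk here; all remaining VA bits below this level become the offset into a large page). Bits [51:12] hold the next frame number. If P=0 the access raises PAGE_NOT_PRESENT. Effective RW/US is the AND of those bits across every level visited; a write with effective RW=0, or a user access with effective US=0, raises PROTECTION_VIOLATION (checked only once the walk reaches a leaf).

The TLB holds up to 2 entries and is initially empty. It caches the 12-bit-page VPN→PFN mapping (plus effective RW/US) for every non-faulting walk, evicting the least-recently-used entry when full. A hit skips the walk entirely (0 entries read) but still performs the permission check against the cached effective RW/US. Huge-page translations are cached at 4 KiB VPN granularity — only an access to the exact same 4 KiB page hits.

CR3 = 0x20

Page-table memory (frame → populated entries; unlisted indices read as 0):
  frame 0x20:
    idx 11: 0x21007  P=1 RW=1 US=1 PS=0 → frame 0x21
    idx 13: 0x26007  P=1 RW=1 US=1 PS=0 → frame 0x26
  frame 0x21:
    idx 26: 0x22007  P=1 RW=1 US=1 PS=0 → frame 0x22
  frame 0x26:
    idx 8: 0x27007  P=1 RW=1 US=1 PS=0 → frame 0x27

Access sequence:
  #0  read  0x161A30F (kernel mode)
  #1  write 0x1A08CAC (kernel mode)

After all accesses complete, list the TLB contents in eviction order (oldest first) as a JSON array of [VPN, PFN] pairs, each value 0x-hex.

Per-access translation:
#0 VA=0x161A30F (r,kernel):
  [0] read 0x20 idx=11: raw=0x21007 flags P=1 W=1 U=1 S=0
  [1] read 0x21 idx=26: raw=0x22007 flags P=1 W=1 U=1 S=0
  ⇒ phys 0x2230F  [2 reads]
#1 VA=0x1A08CAC (w,kernel):
  [0] read 0x20 idx=13: raw=0x26007 flags P=1 W=1 U=1 S=0
  [1] read 0x26 idx=8: raw=0x27007 flags P=1 W=1 U=1 S=0
  ⇒ phys 0x27CAC  [2 reads]

TLB: [["0x161A", "0x22"], ["0x1A08", "0x27"]]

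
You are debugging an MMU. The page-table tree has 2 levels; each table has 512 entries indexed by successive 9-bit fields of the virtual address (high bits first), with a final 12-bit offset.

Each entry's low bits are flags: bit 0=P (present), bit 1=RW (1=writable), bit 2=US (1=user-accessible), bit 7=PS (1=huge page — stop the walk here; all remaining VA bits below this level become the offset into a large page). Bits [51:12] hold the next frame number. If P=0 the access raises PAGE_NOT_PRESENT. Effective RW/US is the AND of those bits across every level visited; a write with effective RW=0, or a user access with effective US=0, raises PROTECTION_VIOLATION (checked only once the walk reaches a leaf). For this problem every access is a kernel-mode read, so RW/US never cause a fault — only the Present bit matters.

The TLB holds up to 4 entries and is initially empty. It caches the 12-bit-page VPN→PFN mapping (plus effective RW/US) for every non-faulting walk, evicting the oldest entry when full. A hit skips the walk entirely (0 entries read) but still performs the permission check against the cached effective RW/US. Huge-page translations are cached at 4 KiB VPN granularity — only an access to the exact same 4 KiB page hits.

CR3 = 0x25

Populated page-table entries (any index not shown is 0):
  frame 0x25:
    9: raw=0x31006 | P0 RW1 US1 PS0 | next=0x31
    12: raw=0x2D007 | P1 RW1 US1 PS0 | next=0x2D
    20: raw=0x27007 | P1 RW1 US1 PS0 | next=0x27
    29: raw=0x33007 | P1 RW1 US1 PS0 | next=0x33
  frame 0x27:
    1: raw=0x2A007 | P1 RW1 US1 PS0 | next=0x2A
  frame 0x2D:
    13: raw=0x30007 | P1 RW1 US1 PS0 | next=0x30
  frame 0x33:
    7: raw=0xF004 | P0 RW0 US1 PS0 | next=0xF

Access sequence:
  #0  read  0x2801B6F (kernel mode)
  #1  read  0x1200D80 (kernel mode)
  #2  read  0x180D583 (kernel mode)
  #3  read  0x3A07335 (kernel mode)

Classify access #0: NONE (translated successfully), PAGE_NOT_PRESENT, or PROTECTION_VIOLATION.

Per-access translation:
#0 VA=0x2801B6F (r,kernel):
  lvl0: tbl 0x25, slot 20 ⇒ 0x27007 (P1/RW1/US1/PS0)
  lvl1: tbl 0x27, slot 1 ⇒ 0x2A007 (P1/RW1/US1/PS0)
  ⇒ phys 0x2AB6F  [2 reads]
#1 VA=0x1200D80 (r,kernel):
  lvl0: tbl 0x25, slot 9 ⇒ 0x31006 (P0/RW1/US1/PS0)
  ⇒ fault: PAGE_NOT_PRESENT  — 1 lookups
#2 VA=0x180D583 (r,kernel):
  lvl0: tbl 0x25, slot 12 ⇒ 0x2D007 (P1/RW1/US1/PS0)
  lvl1: tbl 0x2D, slot 13 ⇒ 0x30007 (P1/RW1/US1/PS0)
  ⇒ phys 0x30583  [2 reads]
#3 VA=0x3A07335 (r,kernel):
  lvl0: tbl 0x25, slot 29 ⇒ 0x33007 (P1/RW1/US1/PS0)
  lvl1: tbl 0x33, slot 7 ⇒ 0xF004 (P0/RW0/US1/PS0)
  ⇒ fault: PAGE_NOT_PRESENT  — 2 lookups

Access #0 fault: NONE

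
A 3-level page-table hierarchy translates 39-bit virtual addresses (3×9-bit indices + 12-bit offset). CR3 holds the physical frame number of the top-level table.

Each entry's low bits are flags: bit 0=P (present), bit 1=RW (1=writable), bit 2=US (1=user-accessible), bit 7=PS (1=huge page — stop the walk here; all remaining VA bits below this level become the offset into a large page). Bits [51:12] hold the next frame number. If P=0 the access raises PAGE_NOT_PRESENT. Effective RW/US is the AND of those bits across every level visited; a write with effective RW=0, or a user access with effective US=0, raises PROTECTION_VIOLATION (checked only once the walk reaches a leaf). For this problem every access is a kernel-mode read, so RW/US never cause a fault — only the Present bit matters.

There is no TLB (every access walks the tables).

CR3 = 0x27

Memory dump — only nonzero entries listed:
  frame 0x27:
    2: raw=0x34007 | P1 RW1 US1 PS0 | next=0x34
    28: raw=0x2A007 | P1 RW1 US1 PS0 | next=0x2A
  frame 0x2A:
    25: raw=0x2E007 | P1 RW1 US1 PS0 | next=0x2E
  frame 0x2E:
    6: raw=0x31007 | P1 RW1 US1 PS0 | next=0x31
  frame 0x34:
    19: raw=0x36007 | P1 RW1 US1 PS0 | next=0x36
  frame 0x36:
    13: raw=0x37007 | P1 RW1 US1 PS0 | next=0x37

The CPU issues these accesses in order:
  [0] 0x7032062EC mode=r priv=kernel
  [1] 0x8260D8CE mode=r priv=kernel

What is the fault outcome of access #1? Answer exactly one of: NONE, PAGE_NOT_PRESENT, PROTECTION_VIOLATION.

Per-access translation:
#0 VA=0x7032062EC (r,kernel):
  L0: frame=0x27 idx=28 entry=0x2A007 [P=1 RW=1 US=1 PS=0]
  L1: frame=0x2A idx=25 entry=0x2E007 [P=1 RW=1 US=1 PS=0]
  L2: frame=0x2E idx=6 entry=0x31007 [P=1 RW=1 US=1 PS=0]
  → PA=0x312EC  (3 entries read)
#1 VA=0x8260D8CE (r,kernel):
  L0: frame=0x27 idx=2 entry=0x34007 [P=1 RW=1 US=1 PS=0]
  L1: frame=0x34 idx=19 entry=0x36007 [P=1 RW=1 US=1 PS=0]
  L2: frame=0x36 idx=13 entry=0x37007 [P=1 RW=1 US=1 PS=0]
  → PA=0x378CE  (3 entries read)

Access #1 fault: NONE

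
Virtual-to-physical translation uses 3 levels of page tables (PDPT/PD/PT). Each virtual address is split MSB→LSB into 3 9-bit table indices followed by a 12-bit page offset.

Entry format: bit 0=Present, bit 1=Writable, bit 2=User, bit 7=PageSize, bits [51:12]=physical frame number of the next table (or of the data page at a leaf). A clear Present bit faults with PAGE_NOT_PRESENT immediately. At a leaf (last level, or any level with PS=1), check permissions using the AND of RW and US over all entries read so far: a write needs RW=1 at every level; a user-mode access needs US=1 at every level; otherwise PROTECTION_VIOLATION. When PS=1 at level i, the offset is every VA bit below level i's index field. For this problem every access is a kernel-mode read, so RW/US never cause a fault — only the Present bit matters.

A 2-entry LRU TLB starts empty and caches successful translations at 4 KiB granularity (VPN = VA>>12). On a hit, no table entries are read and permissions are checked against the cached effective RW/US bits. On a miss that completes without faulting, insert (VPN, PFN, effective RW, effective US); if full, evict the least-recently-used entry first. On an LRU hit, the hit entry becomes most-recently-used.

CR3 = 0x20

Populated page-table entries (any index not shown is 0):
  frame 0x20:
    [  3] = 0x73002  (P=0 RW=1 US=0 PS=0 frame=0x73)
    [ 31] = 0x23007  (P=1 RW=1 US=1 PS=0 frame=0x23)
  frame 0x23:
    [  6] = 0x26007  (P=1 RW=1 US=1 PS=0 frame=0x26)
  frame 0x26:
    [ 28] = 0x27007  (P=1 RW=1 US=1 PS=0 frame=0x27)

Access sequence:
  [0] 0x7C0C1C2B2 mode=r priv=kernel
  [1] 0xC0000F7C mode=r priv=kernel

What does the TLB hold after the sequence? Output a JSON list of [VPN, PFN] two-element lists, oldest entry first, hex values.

Per-access translation:
#0 VA=0x7C0C1C2B2 (r,kernel):
  L0: frame=0x20 idx=31 entry=0x23007 [P=1 RW=1 US=1 PS=0]
  L1: frame=0x23 idx=6 entry=0x26007 [P=1 RW=1 US=1 PS=0]
  L2: frame=0x26 idx=28 entry=0x27007 [P=1 RW=1 US=1 PS=0]
  → PA=0x272B2  (3 entries read)
#1 VA=0xC0000F7C (r,kernel):
  L0: frame=0x20 idx=3 entry=0x73002 [P=0 RW=1 US=0 PS=0]
  → PAGE_NOT_PRESENT  (1 entries read)

TLB: [["0x7C0C1C", "0x27"]]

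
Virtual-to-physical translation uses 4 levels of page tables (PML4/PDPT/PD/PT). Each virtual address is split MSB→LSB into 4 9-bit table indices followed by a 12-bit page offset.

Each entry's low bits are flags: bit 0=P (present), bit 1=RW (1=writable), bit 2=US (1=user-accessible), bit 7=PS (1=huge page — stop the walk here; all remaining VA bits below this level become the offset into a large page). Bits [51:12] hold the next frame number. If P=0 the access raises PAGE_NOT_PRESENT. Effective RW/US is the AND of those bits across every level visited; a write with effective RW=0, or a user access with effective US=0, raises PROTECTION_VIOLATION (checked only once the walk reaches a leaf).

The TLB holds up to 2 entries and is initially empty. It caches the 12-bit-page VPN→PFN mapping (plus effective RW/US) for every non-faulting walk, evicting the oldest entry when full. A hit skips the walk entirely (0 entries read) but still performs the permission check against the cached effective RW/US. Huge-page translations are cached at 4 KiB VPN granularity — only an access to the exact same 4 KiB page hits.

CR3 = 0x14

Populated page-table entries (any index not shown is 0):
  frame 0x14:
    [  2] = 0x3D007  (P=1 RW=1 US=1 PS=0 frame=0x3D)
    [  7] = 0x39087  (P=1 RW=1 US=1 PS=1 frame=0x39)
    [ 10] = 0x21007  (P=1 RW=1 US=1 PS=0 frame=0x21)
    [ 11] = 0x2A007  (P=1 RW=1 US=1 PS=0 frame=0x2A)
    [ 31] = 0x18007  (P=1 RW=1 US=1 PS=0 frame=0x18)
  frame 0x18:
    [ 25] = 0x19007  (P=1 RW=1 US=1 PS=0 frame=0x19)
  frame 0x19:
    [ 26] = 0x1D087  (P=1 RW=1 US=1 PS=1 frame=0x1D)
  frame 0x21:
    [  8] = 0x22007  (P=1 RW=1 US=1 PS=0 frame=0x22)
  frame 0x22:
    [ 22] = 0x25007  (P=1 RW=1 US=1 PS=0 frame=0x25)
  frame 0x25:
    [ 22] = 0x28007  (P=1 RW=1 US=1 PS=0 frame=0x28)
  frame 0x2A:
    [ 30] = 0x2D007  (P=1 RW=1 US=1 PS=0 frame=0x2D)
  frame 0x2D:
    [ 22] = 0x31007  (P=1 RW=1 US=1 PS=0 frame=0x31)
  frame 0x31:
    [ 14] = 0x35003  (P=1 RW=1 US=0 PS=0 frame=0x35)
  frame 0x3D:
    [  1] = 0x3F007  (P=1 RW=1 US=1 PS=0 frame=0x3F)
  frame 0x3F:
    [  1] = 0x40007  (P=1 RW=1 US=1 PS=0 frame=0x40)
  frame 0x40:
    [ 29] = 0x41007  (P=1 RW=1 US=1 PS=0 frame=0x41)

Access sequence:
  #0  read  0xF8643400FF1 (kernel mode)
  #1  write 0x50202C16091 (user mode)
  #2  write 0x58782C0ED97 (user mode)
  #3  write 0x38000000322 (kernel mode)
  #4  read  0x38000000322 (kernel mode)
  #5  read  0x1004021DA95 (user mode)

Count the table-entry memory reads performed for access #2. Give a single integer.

Trace:
#0 VA=0xF8643400FF1 (r,kernel):
  lvl0: tbl 0x14, slot 31 ⇒ 0x18007 (P1/RW1/US1/PS0)
  lvl1: tbl 0x18, slot 25 ⇒ 0x19007 (P1/RW1/US1/PS0)
  lvl2: tbl 0x19, slot 26 ⇒ 0x1D087 (P1/RW1/US1/PS1)
  → PA=0x1DFF1 (huge @L2)  (3 entries read)
#1 VA=0x50202C16091 (w,user):
  lvl0: tbl 0x14, slot 10 ⇒ 0x21007 (P1/RW1/US1/PS0)
  lvl1: tbl 0x21, slot 8 ⇒ 0x22007 (P1/RW1/US1/PS0)
  lvl2: tbl 0x22, slot 22 ⇒ 0x25007 (P1/RW1/US1/PS0)
  lvl3: tbl 0x25, slot 22 ⇒ 0x28007 (P1/RW1/US1/PS0)
  → PA=0x28091  (4 entries read)
#2 VA=0x58782C0ED97 (w,user):
  lvl0: tbl 0x14, slot 11 ⇒ 0x2A007 (P1/RW1/US1/PS0)
  lvl1: tbl 0x2A, slot 30 ⇒ 0x2D007 (P1/RW1/US1/PS0)
  lvl2: tbl 0x2D, slot 22 ⇒ 0x31007 (P1/RW1/US1/PS0)
  lvl3: tbl 0x31, slot 14 ⇒ 0x35003 (P1/RW1/US0/PS0)
  → PROTECTION_VIOLATION  (4 entries read)
#3 VA=0x38000000322 (w,kernel):
  lvl0: tbl 0x14, slot 7 ⇒ 0x39087 (P1/RW1/US1/PS1)
  → PA=0x39322 (huge @L0)  (1 entries read)
#4 VA=0x38000000322 (r,kernel):
  TLB hit vpn=0x38000000 → PA=0x39322
#5 VA=0x1004021DA95 (r,user):
  lvl0: tbl 0x14, slot 2 ⇒ 0x3D007 (P1/RW1/US1/PS0)
  lvl1: tbl 0x3D, slot 1 ⇒ 0x3F007 (P1/RW1/US1/PS0)
  lvl2: tbl 0x3F, slot 1 ⇒ 0x40007 (P1/RW1/US1/PS0)
  lvl3: tbl 0x40, slot 29 ⇒ 0x41007 (P1/RW1/US1/PS0)
  → PA=0x41A95  (4 entries read)

Entries read for #2: 4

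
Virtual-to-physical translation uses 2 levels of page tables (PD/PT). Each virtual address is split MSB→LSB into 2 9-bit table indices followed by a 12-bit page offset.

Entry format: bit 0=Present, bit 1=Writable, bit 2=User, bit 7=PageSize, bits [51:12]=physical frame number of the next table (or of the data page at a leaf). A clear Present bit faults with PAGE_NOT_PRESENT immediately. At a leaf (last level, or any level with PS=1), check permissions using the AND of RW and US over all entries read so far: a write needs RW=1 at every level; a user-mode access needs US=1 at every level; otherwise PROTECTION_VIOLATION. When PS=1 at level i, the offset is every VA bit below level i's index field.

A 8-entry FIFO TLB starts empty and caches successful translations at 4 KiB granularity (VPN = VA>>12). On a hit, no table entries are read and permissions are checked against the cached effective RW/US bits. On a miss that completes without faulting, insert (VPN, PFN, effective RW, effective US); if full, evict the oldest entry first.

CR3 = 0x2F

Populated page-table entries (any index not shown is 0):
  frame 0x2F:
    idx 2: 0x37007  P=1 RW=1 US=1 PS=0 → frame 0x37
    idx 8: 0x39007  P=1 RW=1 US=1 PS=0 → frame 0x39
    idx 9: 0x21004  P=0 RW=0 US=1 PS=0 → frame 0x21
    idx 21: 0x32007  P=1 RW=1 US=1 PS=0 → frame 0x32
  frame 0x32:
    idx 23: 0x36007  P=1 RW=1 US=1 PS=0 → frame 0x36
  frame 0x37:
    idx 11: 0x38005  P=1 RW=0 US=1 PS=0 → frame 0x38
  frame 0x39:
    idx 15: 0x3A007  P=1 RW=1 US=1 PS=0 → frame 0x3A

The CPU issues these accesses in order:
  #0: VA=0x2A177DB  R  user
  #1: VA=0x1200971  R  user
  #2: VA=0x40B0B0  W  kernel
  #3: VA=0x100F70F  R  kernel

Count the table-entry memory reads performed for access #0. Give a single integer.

Trace:
#0 VA=0x2A177DB (r,user):
  L0 @0x2F[21] → 0x32007  P=1,RW=1,US=1,PS=0
  L1 @0x32[23] → 0x36007  P=1,RW=1,US=1,PS=0
  ✓ 0x367DB  — 2 lookups
#1 VA=0x1200971 (r,user):
  L0 @0x2F[9] → 0x21004  P=0,RW=0,US=1,PS=0
  → PAGE_NOT_PRESENT  (1 entries read)
#2 VA=0x40B0B0 (w,kernel):
  L0 @0x2F[2] → 0x37007  P=1,RW=1,US=1,PS=0
  L1 @0x37[11] → 0x38005  P=1,RW=0,US=1,PS=0
  → PROTECTION_VIOLATION  (2 entries read)
#3 VA=0x100F70F (r,kernel):
  L0 @0x2F[8] → 0x39007  P=1,RW=1,US=1,PS=0
  L1 @0x39[15] → 0x3A007  P=1,RW=1,US=1,PS=0
  ✓ 0x3A70F  — 2 lookups

Entries read for #0: 2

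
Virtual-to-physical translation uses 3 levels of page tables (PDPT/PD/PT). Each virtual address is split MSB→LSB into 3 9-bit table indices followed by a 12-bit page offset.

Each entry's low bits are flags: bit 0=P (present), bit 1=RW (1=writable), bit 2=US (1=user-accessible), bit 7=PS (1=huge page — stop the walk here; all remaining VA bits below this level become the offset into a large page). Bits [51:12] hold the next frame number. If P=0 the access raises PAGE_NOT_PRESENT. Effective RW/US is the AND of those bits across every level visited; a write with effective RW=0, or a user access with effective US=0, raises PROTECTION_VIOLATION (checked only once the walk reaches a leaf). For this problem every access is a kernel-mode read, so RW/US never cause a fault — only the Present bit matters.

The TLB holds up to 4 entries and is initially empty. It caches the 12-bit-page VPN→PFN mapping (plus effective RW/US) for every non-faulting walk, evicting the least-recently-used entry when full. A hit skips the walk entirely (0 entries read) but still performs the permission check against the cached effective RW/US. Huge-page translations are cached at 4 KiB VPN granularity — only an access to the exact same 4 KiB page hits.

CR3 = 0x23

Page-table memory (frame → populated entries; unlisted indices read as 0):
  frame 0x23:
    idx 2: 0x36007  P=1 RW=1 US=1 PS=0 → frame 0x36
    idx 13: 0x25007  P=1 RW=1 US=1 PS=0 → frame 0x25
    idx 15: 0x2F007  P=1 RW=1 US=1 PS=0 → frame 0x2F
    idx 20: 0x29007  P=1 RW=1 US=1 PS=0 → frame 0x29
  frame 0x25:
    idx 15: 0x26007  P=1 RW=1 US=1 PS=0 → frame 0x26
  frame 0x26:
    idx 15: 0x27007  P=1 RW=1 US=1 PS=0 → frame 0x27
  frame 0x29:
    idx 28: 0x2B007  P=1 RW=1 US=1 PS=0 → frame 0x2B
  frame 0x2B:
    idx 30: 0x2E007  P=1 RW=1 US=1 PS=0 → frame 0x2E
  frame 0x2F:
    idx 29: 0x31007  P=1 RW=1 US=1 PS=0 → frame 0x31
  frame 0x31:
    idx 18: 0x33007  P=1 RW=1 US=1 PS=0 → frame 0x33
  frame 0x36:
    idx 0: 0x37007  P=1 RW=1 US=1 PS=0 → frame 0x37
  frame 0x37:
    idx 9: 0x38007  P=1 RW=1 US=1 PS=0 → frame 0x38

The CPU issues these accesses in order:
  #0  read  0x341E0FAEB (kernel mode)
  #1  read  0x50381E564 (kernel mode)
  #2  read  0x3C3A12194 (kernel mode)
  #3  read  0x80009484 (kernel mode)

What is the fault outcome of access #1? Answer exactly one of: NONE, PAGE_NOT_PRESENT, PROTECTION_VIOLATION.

Walk each access:
#0 VA=0x341E0FAEB (r,kernel):
  lvl0: tbl 0x23, slot 13 ⇒ 0x25007 (P1/RW1/US1/PS0)
  lvl1: tbl 0x25, slot 15 ⇒ 0x26007 (P1/RW1/US1/PS0)
  lvl2: tbl 0x26, slot 15 ⇒ 0x27007 (P1/RW1/US1/PS0)
  ⇒ phys 0x27AEB  [3 reads]
#1 VA=0x50381E564 (r,kernel):
  lvl0: tbl 0x23, slot 20 ⇒ 0x29007 (P1/RW1/US1/PS0)
  lvl1: tbl 0x29, slot 28 ⇒ 0x2B007 (P1/RW1/US1/PS0)
  lvl2: tbl 0x2B, slot 30 ⇒ 0x2E007 (P1/RW1/US1/PS0)
  ⇒ phys 0x2E564  [3 reads]
#2 VA=0x3C3A12194 (r,kernel):
  lvl0: tbl 0x23, slot 15 ⇒ 0x2F007 (P1/RW1/US1/PS0)
  lvl1: tbl 0x2F, slot 29 ⇒ 0x31007 (P1/RW1/US1/PS0)
  lvl2: tbl 0x31, slot 18 ⇒ 0x33007 (P1/RW1/US1/PS0)
  ⇒ phys 0x33194  [3 reads]
#3 VA=0x80009484 (r,kernel):
  lvl0: tbl 0x23, slot 2 ⇒ 0x36007 (P1/RW1/US1/PS0)
  lvl1: tbl 0x36, slot 0 ⇒ 0x37007 (P1/RW1/US1/PS0)
  lvl2: tbl 0x37, slot 9 ⇒ 0x38007 (P1/RW1/US1/PS0)
  ⇒ phys 0x38484  [3 reads]

Access #1 fault: NONE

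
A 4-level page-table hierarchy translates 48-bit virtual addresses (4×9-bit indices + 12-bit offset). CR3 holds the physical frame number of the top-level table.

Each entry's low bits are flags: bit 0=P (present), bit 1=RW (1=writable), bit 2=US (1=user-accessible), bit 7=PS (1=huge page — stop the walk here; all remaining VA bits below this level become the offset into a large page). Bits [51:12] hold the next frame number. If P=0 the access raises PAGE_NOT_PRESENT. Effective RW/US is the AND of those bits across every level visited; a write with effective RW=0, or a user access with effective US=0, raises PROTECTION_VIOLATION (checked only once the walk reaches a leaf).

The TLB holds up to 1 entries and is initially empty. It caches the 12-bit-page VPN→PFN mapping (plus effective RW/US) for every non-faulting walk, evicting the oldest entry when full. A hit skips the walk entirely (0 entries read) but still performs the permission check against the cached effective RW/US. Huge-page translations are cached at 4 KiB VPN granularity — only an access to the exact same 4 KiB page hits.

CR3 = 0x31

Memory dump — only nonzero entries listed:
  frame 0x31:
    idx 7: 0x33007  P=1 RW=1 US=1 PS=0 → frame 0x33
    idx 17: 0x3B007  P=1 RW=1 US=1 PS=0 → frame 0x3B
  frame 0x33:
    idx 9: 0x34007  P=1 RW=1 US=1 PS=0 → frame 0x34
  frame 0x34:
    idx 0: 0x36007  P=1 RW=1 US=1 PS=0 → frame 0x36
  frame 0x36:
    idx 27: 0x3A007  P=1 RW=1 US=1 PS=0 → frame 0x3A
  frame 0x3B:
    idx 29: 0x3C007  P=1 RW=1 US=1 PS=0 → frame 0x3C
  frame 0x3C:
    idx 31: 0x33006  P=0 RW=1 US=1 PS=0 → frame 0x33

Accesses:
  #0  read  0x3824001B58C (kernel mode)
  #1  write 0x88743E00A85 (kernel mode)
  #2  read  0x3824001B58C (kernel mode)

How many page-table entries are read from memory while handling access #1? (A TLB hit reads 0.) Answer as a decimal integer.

Walk each access:
#0 VA=0x3824001B58C (r,kernel):
  [0] read 0x31 idx=7: raw=0x33007 flags P=1 W=1 U=1 S=0
  [1] read 0x33 idx=9: raw=0x34007 flags P=1 W=1 U=1 S=0
  [2] read 0x34 idx=0: raw=0x36007 flags P=1 W=1 U=1 S=0
  [3] read 0x36 idx=27: raw=0x3A007 flags P=1 W=1 U=1 S=0
  → PA=0x3A58C  (4 entries read)
#1 VA=0x88743E00A85 (w,kernel):
  [0] read 0x31 idx=17: raw=0x3B007 flags P=1 W=1 U=1 S=0
  [1] read 0x3B idx=29: raw=0x3C007 flags P=1 W=1 U=1 S=0
  [2] read 0x3C idx=31: raw=0x33006 flags P=0 W=1 U=1 S=0
  ✗ PAGE_NOT_PRESENT  [3 reads]
#2 VA=0x3824001B58C (r,kernel):
  TLB hit vpn=0x3824001B → PA=0x3A58C

Entries read for #1: 3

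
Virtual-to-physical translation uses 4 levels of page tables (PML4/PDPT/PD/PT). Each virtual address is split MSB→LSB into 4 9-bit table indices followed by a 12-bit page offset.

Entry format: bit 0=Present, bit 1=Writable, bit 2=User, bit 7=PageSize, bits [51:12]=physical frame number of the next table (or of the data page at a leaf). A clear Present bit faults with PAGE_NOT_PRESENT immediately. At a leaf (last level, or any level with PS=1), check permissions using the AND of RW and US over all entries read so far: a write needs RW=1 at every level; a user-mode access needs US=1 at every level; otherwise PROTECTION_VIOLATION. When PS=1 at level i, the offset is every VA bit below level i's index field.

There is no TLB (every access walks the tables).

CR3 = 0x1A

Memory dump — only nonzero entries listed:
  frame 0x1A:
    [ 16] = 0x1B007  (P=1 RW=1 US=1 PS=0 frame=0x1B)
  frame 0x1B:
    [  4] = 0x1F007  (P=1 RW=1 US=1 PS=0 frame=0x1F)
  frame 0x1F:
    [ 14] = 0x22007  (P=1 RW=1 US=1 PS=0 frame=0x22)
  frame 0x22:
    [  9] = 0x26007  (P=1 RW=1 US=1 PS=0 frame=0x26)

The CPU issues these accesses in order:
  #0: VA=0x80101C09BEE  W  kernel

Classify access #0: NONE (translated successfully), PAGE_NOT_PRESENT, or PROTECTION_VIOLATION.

Trace:
#0 VA=0x80101C09BEE (w,kernel):
  lvl0: tbl 0x1A, slot 16 ⇒ 0x1B007 (P1/RW1/US1/PS0)
  lvl1: tbl 0x1B, slot 4 ⇒ 0x1F007 (P1/RW1/US1/PS0)
  lvl2: tbl 0x1F, slot 14 ⇒ 0x22007 (P1/RW1/US1/PS0)
  lvl3: tbl 0x22, slot 9 ⇒ 0x26007 (P1/RW1/US1/PS0)
  ✓ 0x26BEE  — 4 lookups

Access #0 fault: NONE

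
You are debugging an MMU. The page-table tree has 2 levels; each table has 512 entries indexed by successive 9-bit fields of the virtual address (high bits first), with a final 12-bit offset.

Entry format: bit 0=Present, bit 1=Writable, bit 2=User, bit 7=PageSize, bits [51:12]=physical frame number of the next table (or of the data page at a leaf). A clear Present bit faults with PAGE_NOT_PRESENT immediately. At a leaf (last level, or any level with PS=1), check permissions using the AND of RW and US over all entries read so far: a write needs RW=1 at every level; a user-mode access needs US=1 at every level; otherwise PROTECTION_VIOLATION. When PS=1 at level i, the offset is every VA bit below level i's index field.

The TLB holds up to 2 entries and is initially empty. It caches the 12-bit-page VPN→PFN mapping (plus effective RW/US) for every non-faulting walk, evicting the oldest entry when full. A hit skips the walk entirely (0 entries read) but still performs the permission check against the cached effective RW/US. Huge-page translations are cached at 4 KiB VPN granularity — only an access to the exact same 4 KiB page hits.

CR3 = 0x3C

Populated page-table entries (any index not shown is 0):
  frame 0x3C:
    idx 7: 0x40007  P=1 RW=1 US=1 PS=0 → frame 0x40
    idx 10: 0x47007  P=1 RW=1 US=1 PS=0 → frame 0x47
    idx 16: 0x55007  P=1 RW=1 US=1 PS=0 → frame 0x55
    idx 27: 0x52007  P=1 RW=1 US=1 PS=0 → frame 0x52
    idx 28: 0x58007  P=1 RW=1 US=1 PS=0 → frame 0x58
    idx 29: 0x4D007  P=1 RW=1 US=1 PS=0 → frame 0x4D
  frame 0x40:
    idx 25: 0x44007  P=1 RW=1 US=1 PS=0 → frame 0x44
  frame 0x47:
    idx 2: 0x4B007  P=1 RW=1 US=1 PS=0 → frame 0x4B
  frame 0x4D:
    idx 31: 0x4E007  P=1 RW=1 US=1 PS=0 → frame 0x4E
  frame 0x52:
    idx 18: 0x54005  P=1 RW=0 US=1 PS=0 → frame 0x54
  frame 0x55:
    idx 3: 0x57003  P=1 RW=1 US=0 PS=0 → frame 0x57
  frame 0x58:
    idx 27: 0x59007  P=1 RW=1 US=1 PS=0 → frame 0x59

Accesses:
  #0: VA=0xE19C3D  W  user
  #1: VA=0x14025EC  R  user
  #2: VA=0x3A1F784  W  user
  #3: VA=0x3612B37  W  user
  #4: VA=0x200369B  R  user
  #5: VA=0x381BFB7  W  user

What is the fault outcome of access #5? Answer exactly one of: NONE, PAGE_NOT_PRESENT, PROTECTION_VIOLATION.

Walk each access:
#0 VA=0xE19C3D (w,user):
  lvl0: tbl 0x3C, slot 7 ⇒ 0x40007 (P1/RW1/US1/PS0)
  lvl1: tbl 0x40, slot 25 ⇒ 0x44007 (P1/RW1/US1/PS0)
  → PA=0x44C3D  (2 entries read)
#1 VA=0x14025EC (r,user):
  lvl0: tbl 0x3C, slot 10 ⇒ 0x47007 (P1/RW1/US1/PS0)
  lvl1: tbl 0x47, slot 2 ⇒ 0x4B007 (P1/RW1/US1/PS0)
  → PA=0x4B5EC  (2 entries read)
#2 VA=0x3A1F784 (w,user):
  lvl0: tbl 0x3C, slot 29 ⇒ 0x4D007 (P1/RW1/US1/PS0)
  lvl1: tbl 0x4D, slot 31 ⇒ 0x4E007 (P1/RW1/US1/PS0)
  → PA=0x4E784  (2 entries read)
#3 VA=0x3612B37 (w,user):
  lvl0: tbl 0x3C, slot 27 ⇒ 0x52007 (P1/RW1/US1/PS0)
  lvl1: tbl 0x52, slot 18 ⇒ 0x54005 (P1/RW0/US1/PS0)
  ✗ PROTECTION_VIOLATION  [2 reads]
#4 VA=0x200369B (r,user):
  lvl0: tbl 0x3C, slot 16 ⇒ 0x55007 (P1/RW1/US1/PS0)
  lvl1: tbl 0x55, slot 3 ⇒ 0x57003 (P1/RW1/US0/PS0)
  ✗ PROTECTION_VIOLATION  [2 reads]
#5 VA=0x381BFB7 (w,user):
  lvl0: tbl 0x3C, slot 28 ⇒ 0x58007 (P1/RW1/US1/PS0)
  lvl1: tbl 0x58, slot 27 ⇒ 0x59007 (P1/RW1/US1/PS0)
  → PA=0x59FB7  (2 entries read)

Access #5 fault: NONE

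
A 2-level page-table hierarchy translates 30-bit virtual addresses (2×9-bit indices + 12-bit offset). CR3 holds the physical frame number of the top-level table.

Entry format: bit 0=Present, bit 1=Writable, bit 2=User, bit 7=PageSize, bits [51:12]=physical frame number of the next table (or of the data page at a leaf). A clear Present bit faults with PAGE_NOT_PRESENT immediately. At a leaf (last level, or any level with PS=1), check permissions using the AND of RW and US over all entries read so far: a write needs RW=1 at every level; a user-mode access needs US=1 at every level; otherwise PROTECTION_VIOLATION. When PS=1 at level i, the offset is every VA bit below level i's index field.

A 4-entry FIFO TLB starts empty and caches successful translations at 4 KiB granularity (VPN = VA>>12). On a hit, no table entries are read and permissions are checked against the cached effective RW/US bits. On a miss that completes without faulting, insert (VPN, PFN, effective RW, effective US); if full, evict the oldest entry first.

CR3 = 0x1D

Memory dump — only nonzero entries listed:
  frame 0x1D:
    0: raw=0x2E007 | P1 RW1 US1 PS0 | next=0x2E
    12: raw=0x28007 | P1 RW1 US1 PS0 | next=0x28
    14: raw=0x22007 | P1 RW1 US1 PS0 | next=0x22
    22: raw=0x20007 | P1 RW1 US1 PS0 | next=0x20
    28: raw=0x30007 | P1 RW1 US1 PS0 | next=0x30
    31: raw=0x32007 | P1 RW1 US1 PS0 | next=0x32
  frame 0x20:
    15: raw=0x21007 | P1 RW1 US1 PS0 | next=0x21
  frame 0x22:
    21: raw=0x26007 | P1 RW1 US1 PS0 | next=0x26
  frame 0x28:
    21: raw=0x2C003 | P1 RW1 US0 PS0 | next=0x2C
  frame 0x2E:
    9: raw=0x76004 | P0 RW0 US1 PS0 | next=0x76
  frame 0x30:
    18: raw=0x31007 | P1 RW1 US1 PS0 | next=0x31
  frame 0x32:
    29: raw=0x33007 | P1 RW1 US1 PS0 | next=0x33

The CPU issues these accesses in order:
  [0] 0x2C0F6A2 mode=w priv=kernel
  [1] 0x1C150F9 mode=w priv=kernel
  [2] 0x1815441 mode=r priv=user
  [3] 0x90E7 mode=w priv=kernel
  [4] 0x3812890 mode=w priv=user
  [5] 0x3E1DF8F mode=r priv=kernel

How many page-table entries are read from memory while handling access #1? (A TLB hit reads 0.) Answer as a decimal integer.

Walk each access:
#0 VA=0x2C0F6A2 (w,kernel):
  L0: frame=0x1D idx=22 entry=0x20007 [P=1 RW=1 US=1 PS=0]
  L1: frame=0x20 idx=15 entry=0x21007 [P=1 RW=1 US=1 PS=0]
  ⇒ phys 0x216A2  [2 reads]
#1 VA=0x1C150F9 (w,kernel):
  L0: frame=0x1D idx=14 entry=0x22007 [P=1 RW=1 US=1 PS=0]
  L1: frame=0x22 idx=21 entry=0x26007 [P=1 RW=1 US=1 PS=0]
  ⇒ phys 0x260F9  [2 reads]
#2 VA=0x1815441 (r,user):
  L0: frame=0x1D idx=12 entry=0x28007 [P=1 RW=1 US=1 PS=0]
  L1: frame=0x28 idx=21 entry=0x2C003 [P=1 RW=1 US=0 PS=0]
  ✗ PROTECTION_VIOLATION  [2 reads]
#3 VA=0x90E7 (w,kernel):
  L0: frame=0x1D idx=0 entry=0x2E007 [P=1 RW=1 US=1 PS=0]
  L1: frame=0x2E idx=9 entry=0x76004 [P=0 RW=0 US=1 PS=0]
  ✗ PAGE_NOT_PRESENT  [2 reads]
#4 VA=0x3812890 (w,user):
  L0: frame=0x1D idx=28 entry=0x30007 [P=1 RW=1 US=1 PS=0]
  L1: frame=0x30 idx=18 entry=0x31007 [P=1 RW=1 US=1 PS=0]
  ⇒ phys 0x31890  [2 reads]
#5 VA=0x3E1DF8F (r,kernel):
  L0: frame=0x1D idx=31 entry=0x32007 [P=1 RW=1 US=1 PS=0]
  L1: frame=0x32 idx=29 entry=0x33007 [P=1 RW=1 US=1 PS=0]
  ⇒ phys 0x33F8F  [2 reads]

Entries read for #1: 2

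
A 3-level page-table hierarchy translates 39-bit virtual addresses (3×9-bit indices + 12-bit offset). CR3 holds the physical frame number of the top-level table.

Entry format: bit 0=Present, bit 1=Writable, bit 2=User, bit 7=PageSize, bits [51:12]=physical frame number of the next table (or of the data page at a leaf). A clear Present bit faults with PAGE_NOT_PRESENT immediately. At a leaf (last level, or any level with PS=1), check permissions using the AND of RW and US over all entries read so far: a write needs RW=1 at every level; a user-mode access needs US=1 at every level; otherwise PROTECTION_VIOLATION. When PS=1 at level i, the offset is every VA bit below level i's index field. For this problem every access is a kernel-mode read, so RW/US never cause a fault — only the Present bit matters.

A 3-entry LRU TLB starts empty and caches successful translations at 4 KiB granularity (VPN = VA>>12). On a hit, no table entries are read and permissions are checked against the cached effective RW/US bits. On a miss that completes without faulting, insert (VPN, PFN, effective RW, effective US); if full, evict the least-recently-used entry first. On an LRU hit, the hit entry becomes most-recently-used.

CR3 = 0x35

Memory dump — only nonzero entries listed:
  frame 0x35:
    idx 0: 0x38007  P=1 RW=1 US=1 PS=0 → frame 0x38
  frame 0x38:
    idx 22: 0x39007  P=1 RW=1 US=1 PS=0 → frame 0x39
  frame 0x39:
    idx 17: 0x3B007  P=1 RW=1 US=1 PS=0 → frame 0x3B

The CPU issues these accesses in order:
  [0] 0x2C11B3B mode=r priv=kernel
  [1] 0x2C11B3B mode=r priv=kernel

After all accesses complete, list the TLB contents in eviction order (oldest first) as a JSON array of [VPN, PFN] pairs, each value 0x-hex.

Trace:
#0 VA=0x2C11B3B (r,kernel):
  L0 @0x35[0] → 0x38007  P=1,RW=1,US=1,PS=0
  L1 @0x38[22] → 0x39007  P=1,RW=1,US=1,PS=0
  L2 @0x39[17] → 0x3B007  P=1,RW=1,US=1,PS=0
  → PA=0x3BB3B  (3 entries read)
#1 VA=0x2C11B3B (r,kernel):
  TLB hit vpn=0x2C11 → PA=0x3BB3B

TLB: [["0x2C11", "0x3B"]]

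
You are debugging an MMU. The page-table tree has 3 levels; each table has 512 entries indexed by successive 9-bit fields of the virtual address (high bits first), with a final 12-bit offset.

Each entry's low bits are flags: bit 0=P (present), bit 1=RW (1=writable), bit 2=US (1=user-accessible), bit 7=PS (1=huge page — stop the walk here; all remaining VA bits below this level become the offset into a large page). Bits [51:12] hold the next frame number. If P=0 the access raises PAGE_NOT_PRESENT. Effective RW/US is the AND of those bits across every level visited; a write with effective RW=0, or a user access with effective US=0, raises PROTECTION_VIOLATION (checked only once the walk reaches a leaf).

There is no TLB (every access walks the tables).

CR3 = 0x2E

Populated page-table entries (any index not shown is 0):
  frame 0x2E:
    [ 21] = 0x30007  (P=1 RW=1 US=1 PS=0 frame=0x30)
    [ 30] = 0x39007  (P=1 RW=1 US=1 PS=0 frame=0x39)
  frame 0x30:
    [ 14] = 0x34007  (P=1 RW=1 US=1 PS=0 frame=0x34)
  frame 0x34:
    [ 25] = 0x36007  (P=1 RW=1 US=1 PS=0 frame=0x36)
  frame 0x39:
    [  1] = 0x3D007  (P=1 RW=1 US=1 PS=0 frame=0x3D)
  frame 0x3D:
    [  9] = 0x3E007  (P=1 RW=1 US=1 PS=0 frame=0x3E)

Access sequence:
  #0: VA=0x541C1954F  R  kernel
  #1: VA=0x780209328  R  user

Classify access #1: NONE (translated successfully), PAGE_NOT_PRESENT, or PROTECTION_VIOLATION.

Walk each access:
#0 VA=0x541C1954F (r,kernel):
  [0] read 0x2E idx=21: raw=0x30007 flags P=1 W=1 U=1 S=0
  [1] read 0x30 idx=14: raw=0x34007 flags P=1 W=1 U=1 S=0
  [2] read 0x34 idx=25: raw=0x36007 flags P=1 W=1 U=1 S=0
  → PA=0x3654F  (3 entries read)
#1 VA=0x780209328 (r,user):
  [0] read 0x2E idx=30: raw=0x39007 flags P=1 W=1 U=1 S=0
  [1] read 0x39 idx=1: raw=0x3D007 flags P=1 W=1 U=1 S=0
  [2] read 0x3D idx=9: raw=0x3E007 flags P=1 W=1 U=1 S=0
  → PA=0x3E328  (3 entries read)

Access #1 fault: NONE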